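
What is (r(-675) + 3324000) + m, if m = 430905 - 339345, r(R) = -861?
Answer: 3414699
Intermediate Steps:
m = 91560
(r(-675) + 3324000) + m = (-861 + 3324000) + 91560 = 3323139 + 91560 = 3414699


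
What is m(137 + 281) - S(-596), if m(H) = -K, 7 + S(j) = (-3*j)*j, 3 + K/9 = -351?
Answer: 1068841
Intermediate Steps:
K = -3186 (K = -27 + 9*(-351) = -27 - 3159 = -3186)
S(j) = -7 - 3*j² (S(j) = -7 + (-3*j)*j = -7 - 3*j²)
m(H) = 3186 (m(H) = -1*(-3186) = 3186)
m(137 + 281) - S(-596) = 3186 - (-7 - 3*(-596)²) = 3186 - (-7 - 3*355216) = 3186 - (-7 - 1065648) = 3186 - 1*(-1065655) = 3186 + 1065655 = 1068841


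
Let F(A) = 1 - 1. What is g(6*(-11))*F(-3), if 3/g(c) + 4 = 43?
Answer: 0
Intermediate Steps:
g(c) = 1/13 (g(c) = 3/(-4 + 43) = 3/39 = 3*(1/39) = 1/13)
F(A) = 0
g(6*(-11))*F(-3) = (1/13)*0 = 0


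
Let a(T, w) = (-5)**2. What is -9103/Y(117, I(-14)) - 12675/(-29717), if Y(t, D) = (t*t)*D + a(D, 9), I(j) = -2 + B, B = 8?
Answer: 770851474/2441519003 ≈ 0.31573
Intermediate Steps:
a(T, w) = 25
I(j) = 6 (I(j) = -2 + 8 = 6)
Y(t, D) = 25 + D*t**2 (Y(t, D) = (t*t)*D + 25 = t**2*D + 25 = D*t**2 + 25 = 25 + D*t**2)
-9103/Y(117, I(-14)) - 12675/(-29717) = -9103/(25 + 6*117**2) - 12675/(-29717) = -9103/(25 + 6*13689) - 12675*(-1/29717) = -9103/(25 + 82134) + 12675/29717 = -9103/82159 + 12675/29717 = 770851474/2441519003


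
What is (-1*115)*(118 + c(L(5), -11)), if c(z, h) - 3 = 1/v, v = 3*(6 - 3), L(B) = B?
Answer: -125350/9 ≈ -13928.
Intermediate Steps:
v = 9 (v = 3*3 = 9)
c(z, h) = 28/9 (c(z, h) = 3 + 1/9 = 28/9)
(-1*115)*(118 + c(L(5), -11)) = (-1*115)*(118 + 28/9) = -115*1090/9 = -125350/9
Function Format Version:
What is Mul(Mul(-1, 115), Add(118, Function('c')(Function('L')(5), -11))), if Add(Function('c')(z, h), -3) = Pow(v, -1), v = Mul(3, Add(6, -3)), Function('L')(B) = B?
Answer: Rational(-125350, 9) ≈ -13928.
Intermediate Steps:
v = 9 (v = Mul(3, 3) = 9)
Function('c')(z, h) = Rational(28, 9) (Function('c')(z, h) = Add(3, Pow(9, -1)) = Add(3, Rational(1, 9)) = Rational(28, 9))
Mul(Mul(-1, 115), Add(118, Function('c')(Function('L')(5), -11))) = Mul(Mul(-1, 115), Add(118, Rational(28, 9))) = Mul(-115, Rational(1090, 9)) = Rational(-125350, 9)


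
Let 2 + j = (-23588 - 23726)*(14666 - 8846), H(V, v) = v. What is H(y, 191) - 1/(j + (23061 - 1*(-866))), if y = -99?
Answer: 52590619006/275343555 ≈ 191.00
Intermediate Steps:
j = -275367482 (j = -2 + (-23588 - 23726)*(14666 - 8846) = -2 - 47314*5820 = -2 - 275367480 = -275367482)
H(y, 191) - 1/(j + (23061 - 1*(-866))) = 191 - 1/(-275367482 + (23061 - 1*(-866))) = 191 - 1/(-275367482 + (23061 + 866)) = 191 - 1/(-275367482 + 23927) = 191 - 1/(-275343555) = 191 - 1*(-1/275343555) = 191 + 1/275343555 = 52590619006/275343555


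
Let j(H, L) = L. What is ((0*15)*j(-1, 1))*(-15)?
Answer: 0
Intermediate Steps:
((0*15)*j(-1, 1))*(-15) = ((0*15)*1)*(-15) = (0*1)*(-15) = 0*(-15) = 0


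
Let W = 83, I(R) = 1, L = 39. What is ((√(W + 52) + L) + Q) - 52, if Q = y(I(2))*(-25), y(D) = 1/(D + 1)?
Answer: -51/2 + 3*√15 ≈ -13.881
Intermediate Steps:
y(D) = 1/(1 + D)
Q = -25/2 (Q = -25/(1 + 1) = -25/2 ≈ -12.500)
((√(W + 52) + L) + Q) - 52 = ((√(83 + 52) + 39) - 25/2) - 52 = ((√135 + 39) - 25/2) - 52 = ((3*√15 + 39) - 25/2) - 52 = ((39 + 3*√15) - 25/2) - 52 = (53/2 + 3*√15) - 52 = -51/2 + 3*√15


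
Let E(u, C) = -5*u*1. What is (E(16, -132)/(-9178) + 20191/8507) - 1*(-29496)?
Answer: 1151576220787/39038623 ≈ 29498.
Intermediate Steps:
E(u, C) = -5*u
(E(16, -132)/(-9178) + 20191/8507) - 1*(-29496) = (-5*16/(-9178) + 20191/8507) - 1*(-29496) = (-80*(-1/9178) + 20191*(1/8507)) + 29496 = (40/4589 + 20191/8507) + 29496 = 92996779/39038623 + 29496 = 1151576220787/39038623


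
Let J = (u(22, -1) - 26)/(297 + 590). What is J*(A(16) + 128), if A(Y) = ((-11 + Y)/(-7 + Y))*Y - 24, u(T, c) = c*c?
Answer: -25400/7983 ≈ -3.1818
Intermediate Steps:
u(T, c) = c²
J = -25/887 (J = ((-1)² - 26)/(297 + 590) = (1 - 26)/887 = -25*1/887 = -25/887 ≈ -0.028185)
A(Y) = -24 + Y*(-11 + Y)/(-7 + Y) (A(Y) = ((-11 + Y)/(-7 + Y))*Y - 24 = Y*(-11 + Y)/(-7 + Y) - 24 = -24 + Y*(-11 + Y)/(-7 + Y))
J*(A(16) + 128) = -25*((168 + 16² - 35*16)/(-7 + 16) + 128)/887 = -25*((168 + 256 - 560)/9 + 128)/887 = -25*((⅑)*(-136) + 128)/887 = -25*(-136/9 + 128)/887 = -25/887*1016/9 = -25400/7983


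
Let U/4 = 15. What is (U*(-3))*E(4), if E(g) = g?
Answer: -720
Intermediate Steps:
U = 60 (U = 4*15 = 60)
(U*(-3))*E(4) = (60*(-3))*4 = -180*4 = -720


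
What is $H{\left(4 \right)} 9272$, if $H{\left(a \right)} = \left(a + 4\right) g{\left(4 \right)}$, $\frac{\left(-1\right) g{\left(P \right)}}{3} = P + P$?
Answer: $-1780224$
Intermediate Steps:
$g{\left(P \right)} = - 6 P$ ($g{\left(P \right)} = - 3 \left(P + P\right) = - 3 \cdot 2 P = - 6 P$)
$H{\left(a \right)} = -96 - 24 a$ ($H{\left(a \right)} = \left(a + 4\right) \left(\left(-6\right) 4\right) = \left(4 + a\right) \left(-24\right) = -96 - 24 a$)
$H{\left(4 \right)} 9272 = \left(-96 - 96\right) 9272 = \left(-192\right) 9272 = -1780224$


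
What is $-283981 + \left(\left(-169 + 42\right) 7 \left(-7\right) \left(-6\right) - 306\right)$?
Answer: $-321625$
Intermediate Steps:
$-283981 + \left(\left(-169 + 42\right) 7 \left(-7\right) \left(-6\right) - 306\right) = -283981 - \left(306 + 127 \left(\left(-49\right) \left(-6\right)\right)\right) = -283981 - 37644 = -321625$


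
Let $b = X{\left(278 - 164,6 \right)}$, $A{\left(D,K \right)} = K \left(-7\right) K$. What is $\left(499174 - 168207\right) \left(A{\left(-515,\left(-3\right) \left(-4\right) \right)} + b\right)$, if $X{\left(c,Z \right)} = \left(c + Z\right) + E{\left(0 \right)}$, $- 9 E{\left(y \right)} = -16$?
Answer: $- \frac{2639792792}{9} \approx -2.9331 \cdot 10^{8}$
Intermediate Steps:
$E{\left(y \right)} = \frac{16}{9}$ ($E{\left(y \right)} = \left(- \frac{1}{9}\right) \left(-16\right) = \frac{16}{9}$)
$A{\left(D,K \right)} = - 7 K^{2}$ ($A{\left(D,K \right)} = - 7 K K = - 7 K^{2}$)
$X{\left(c,Z \right)} = \frac{16}{9} + Z + c$ ($X{\left(c,Z \right)} = \left(c + Z\right) + \frac{16}{9} = \left(Z + c\right) + \frac{16}{9} = \frac{16}{9} + Z + c$)
$b = \frac{1096}{9}$ ($b = \frac{16}{9} + 6 + \left(278 - 164\right) = \frac{16}{9} + 6 + 114 = \frac{1096}{9} \approx 121.78$)
$\left(499174 - 168207\right) \left(A{\left(-515,\left(-3\right) \left(-4\right) \right)} + b\right) = \left(499174 - 168207\right) \left(- 7 \left(\left(-3\right) \left(-4\right)\right)^{2} + \frac{1096}{9}\right) = 330967 \left(- 7 \cdot 12^{2} + \frac{1096}{9}\right) = 330967 \left(\left(-7\right) 144 + \frac{1096}{9}\right) = 330967 \left(-1008 + \frac{1096}{9}\right) = 330967 \left(- \frac{7976}{9}\right) = - \frac{2639792792}{9}$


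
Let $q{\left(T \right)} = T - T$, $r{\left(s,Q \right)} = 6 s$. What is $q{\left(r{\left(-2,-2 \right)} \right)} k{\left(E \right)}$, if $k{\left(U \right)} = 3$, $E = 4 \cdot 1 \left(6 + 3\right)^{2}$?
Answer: $0$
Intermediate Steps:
$q{\left(T \right)} = 0$
$E = 324$ ($E = 4 \cdot 9^{2} = 4 \cdot 81 = 324$)
$q{\left(r{\left(-2,-2 \right)} \right)} k{\left(E \right)} = 0 \cdot 3 = 0$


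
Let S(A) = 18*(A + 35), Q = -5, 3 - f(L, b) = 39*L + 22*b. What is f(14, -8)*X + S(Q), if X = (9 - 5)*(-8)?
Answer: 12284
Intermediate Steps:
f(L, b) = 3 - 39*L - 22*b (f(L, b) = 3 - (39*L + 22*b) = 3 - (22*b + 39*L) = 3 + (-39*L - 22*b) = 3 - 39*L - 22*b)
S(A) = 630 + 18*A (S(A) = 18*(35 + A) = 630 + 18*A)
X = -32 (X = 4*(-8) = -32)
f(14, -8)*X + S(Q) = (3 - 39*14 - 22*(-8))*(-32) + (630 + 18*(-5)) = (3 - 546 + 176)*(-32) + (630 - 90) = -367*(-32) + 540 = 11744 + 540 = 12284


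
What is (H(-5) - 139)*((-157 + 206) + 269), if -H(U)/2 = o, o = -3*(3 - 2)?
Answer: -42294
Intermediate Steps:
o = -3 (o = -3*1 = -3)
H(U) = 6 (H(U) = -2*(-3) = 6)
(H(-5) - 139)*((-157 + 206) + 269) = (6 - 139)*((-157 + 206) + 269) = -133*(49 + 269) = -133*318 = -42294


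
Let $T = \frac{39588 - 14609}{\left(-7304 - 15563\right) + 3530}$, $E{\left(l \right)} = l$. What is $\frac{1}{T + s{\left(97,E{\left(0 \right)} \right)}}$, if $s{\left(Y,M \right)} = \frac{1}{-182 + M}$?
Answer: $- \frac{3519334}{4565515} \approx -0.77085$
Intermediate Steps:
$T = - \frac{24979}{19337}$ ($T = \frac{24979}{\left(-7304 - 15563\right) + 3530} = \frac{24979}{-22867 + 3530} = \frac{24979}{-19337} = 24979 \left(- \frac{1}{19337}\right) = - \frac{24979}{19337} \approx -1.2918$)
$\frac{1}{T + s{\left(97,E{\left(0 \right)} \right)}} = \frac{1}{- \frac{24979}{19337} + \frac{1}{-182 + 0}} = \frac{1}{- \frac{24979}{19337} + \frac{1}{-182}} = \frac{1}{- \frac{24979}{19337} - \frac{1}{182}} = \frac{1}{- \frac{4565515}{3519334}} = - \frac{3519334}{4565515}$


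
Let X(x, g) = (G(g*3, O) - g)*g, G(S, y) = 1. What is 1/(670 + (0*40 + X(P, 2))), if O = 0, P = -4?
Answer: 1/668 ≈ 0.0014970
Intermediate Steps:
X(x, g) = g*(1 - g) (X(x, g) = (1 - g)*g = g*(1 - g))
1/(670 + (0*40 + X(P, 2))) = 1/(670 + (0*40 + 2*(1 - 1*2))) = 1/(670 + (0 + 2*(1 - 2))) = 1/(670 + (0 + 2*(-1))) = 1/(670 + (0 - 2)) = 1/(670 - 2) = 1/668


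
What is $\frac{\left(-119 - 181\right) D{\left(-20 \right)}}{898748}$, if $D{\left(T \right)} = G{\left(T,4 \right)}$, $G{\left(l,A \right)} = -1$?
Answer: $\frac{75}{224687} \approx 0.0003338$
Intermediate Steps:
$D{\left(T \right)} = -1$
$\frac{\left(-119 - 181\right) D{\left(-20 \right)}}{898748} = \frac{\left(-119 - 181\right) \left(-1\right)}{898748} = \left(-300\right) \left(-1\right) \frac{1}{898748} = 300 \cdot \frac{1}{898748} = \frac{75}{224687}$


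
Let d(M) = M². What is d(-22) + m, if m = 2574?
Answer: 3058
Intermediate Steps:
d(-22) + m = (-22)² + 2574 = 484 + 2574 = 3058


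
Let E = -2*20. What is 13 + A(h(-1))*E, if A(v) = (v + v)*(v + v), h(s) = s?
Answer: -147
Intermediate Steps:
A(v) = 4*v² (A(v) = (2*v)*(2*v) = 4*v²)
E = -40
13 + A(h(-1))*E = 13 + (4*(-1)²)*(-40) = 13 + (4*1)*(-40) = 13 + 4*(-40) = 13 - 160 = -147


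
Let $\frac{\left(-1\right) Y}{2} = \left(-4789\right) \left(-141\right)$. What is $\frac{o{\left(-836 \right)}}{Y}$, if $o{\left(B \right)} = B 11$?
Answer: $\frac{4598}{675249} \approx 0.0068093$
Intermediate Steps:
$o{\left(B \right)} = 11 B$
$Y = -1350498$ ($Y = - 2 \left(\left(-4789\right) \left(-141\right)\right) = \left(-2\right) 675249 = -1350498$)
$\frac{o{\left(-836 \right)}}{Y} = \frac{11 \left(-836\right)}{-1350498} = \left(-9196\right) \left(- \frac{1}{1350498}\right) = \frac{4598}{675249}$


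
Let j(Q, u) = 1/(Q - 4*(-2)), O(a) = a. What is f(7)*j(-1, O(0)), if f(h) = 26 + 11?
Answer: 37/7 ≈ 5.2857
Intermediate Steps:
j(Q, u) = 1/(8 + Q) (j(Q, u) = 1/(Q + 8) = 1/(8 + Q))
f(h) = 37
f(7)*j(-1, O(0)) = 37/(8 - 1) = 37/7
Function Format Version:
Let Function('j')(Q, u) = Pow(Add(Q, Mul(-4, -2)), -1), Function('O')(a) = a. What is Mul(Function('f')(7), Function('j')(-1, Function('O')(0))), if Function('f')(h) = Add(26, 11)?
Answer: Rational(37, 7) ≈ 5.2857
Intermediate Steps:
Function('j')(Q, u) = Pow(Add(8, Q), -1) (Function('j')(Q, u) = Pow(Add(Q, 8), -1) = Pow(Add(8, Q), -1))
Function('f')(h) = 37
Mul(Function('f')(7), Function('j')(-1, Function('O')(0))) = Mul(37, Pow(Add(8, -1), -1)) = Mul(37, Pow(7, -1)) = Mul(37, Rational(1, 7)) = Rational(37, 7)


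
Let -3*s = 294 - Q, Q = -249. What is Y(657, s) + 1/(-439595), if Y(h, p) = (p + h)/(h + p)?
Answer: 439594/439595 ≈ 1.0000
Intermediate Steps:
s = -181 (s = -(294 - 1*(-249))/3 = -(294 + 249)/3 = -⅓*543 = -181)
Y(h, p) = 1 (Y(h, p) = (h + p)/(h + p) = 1)
Y(657, s) + 1/(-439595) = 1 + 1/(-439595) = 1 - 1/439595 = 439594/439595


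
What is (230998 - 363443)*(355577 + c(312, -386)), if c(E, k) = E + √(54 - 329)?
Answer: -47135718605 - 662225*I*√11 ≈ -4.7136e+10 - 2.1964e+6*I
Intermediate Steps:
c(E, k) = E + 5*I*√11 (c(E, k) = E + √(-275) = E + 5*I*√11)
(230998 - 363443)*(355577 + c(312, -386)) = (230998 - 363443)*(355577 + (312 + 5*I*√11)) = -132445*(355889 + 5*I*√11) = -47135718605 - 662225*I*√11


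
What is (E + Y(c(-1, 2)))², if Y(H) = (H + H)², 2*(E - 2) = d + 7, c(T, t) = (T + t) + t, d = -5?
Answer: 1521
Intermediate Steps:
c(T, t) = T + 2*t
E = 3 (E = 2 + (-5 + 7)/2 = 2 + (½)*2 = 2 + 1 = 3)
Y(H) = 4*H² (Y(H) = (2*H)² = 4*H²)
(E + Y(c(-1, 2)))² = (3 + 4*(-1 + 2*2)²)² = (3 + 4*(-1 + 4)²)² = (3 + 4*3²)² = (3 + 4*9)² = (3 + 36)² = 39² = 1521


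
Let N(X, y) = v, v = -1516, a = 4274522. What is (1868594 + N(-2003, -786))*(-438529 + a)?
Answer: 7162098138454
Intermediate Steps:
N(X, y) = -1516
(1868594 + N(-2003, -786))*(-438529 + a) = (1868594 - 1516)*(-438529 + 4274522) = 1867078*3835993 = 7162098138454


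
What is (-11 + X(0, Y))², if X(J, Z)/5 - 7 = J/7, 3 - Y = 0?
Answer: 576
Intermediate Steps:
Y = 3 (Y = 3 - 1*0 = 3 + 0 = 3)
X(J, Z) = 35 + 5*J/7 (X(J, Z) = 35 + 5*(J/7) = 35 + 5*J/7)
(-11 + X(0, Y))² = (-11 + (35 + (5/7)*0))² = (-11 + (35 + 0))² = (-11 + 35)² = 24² = 576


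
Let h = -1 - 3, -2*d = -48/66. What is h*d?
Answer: -16/11 ≈ -1.4545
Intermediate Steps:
d = 4/11 (d = -(-24)/66 = -1/2*(-8/11) = 4/11 ≈ 0.36364)
h = -4
h*d = -4*4/11 = -16/11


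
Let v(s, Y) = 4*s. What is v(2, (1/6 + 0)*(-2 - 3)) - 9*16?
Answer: -136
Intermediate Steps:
v(2, (1/6 + 0)*(-2 - 3)) - 9*16 = 4*2 - 9*16 = 8 - 144 = -136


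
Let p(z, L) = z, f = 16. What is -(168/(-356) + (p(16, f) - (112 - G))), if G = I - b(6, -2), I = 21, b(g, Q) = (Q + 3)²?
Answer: 6806/89 ≈ 76.472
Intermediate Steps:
b(g, Q) = (3 + Q)²
G = 20 (G = 21 - (3 - 2)² = 21 - 1*1² = 21 - 1*1 = 21 - 1 = 20)
-(168/(-356) + (p(16, f) - (112 - G))) = -(168/(-356) + (16 - (112 - 1*20))) = -(168*(-1/356) + (16 - (112 - 20))) = -(-42/89 + (16 - 1*92)) = -(-42/89 + (16 - 92)) = -(-42/89 - 76) = -1*(-6806/89) = 6806/89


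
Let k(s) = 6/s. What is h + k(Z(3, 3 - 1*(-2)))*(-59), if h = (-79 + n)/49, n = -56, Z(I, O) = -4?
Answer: 8403/98 ≈ 85.745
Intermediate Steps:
h = -135/49 (h = (-79 - 56)/49 = -135*1/49 = -135/49 ≈ -2.7551)
h + k(Z(3, 3 - 1*(-2)))*(-59) = -135/49 + (6/(-4))*(-59) = -135/49 + (6*(-¼))*(-59) = -135/49 - 3/2*(-59) = -135/49 + 177/2 = 8403/98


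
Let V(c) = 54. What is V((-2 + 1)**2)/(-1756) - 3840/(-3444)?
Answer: 273211/251986 ≈ 1.0842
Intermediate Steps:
V((-2 + 1)**2)/(-1756) - 3840/(-3444) = 54/(-1756) - 3840/(-3444) = 54*(-1/1756) - 3840*(-1/3444) = -27/878 + 320/287 = 273211/251986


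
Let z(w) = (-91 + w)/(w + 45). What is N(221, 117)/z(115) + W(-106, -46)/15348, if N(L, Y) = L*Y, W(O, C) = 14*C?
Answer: 661421899/3837 ≈ 1.7238e+5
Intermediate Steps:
z(w) = (-91 + w)/(45 + w)
N(221, 117)/z(115) + W(-106, -46)/15348 = (221*117)/(((-91 + 115)/(45 + 115))) + (14*(-46))/15348 = 25857/((24/160)) - 644*1/15348 = 25857/(((1/160)*24)) - 161/3837 = 25857/(3/20) - 161/3837 = 25857*(20/3) - 161/3837 = 172380 - 161/3837 = 661421899/3837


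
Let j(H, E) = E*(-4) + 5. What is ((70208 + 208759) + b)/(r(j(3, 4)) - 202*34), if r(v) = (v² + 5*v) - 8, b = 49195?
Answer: -164081/3405 ≈ -48.188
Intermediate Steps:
j(H, E) = 5 - 4*E (j(H, E) = -4*E + 5 = 5 - 4*E)
r(v) = -8 + v² + 5*v
((70208 + 208759) + b)/(r(j(3, 4)) - 202*34) = ((70208 + 208759) + 49195)/((-8 + (5 - 4*4)² + 5*(5 - 4*4)) - 202*34) = (278967 + 49195)/((-8 + (5 - 16)² + 5*(5 - 16)) - 6868) = 328162/((-8 + (-11)² + 5*(-11)) - 6868) = 328162/((-8 + 121 - 55) - 6868) = 328162/(58 - 6868) = 328162/(-6810) = 328162*(-1/6810) = -164081/3405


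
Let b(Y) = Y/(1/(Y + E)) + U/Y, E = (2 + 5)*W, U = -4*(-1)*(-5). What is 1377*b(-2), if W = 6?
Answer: -96390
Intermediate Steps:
U = -20 (U = 4*(-5) = -20)
E = 42 (E = (2 + 5)*6 = 7*6 = 42)
b(Y) = -20/Y + Y*(42 + Y) (b(Y) = Y/(1/(Y + 42)) - 20/Y = Y/(1/(42 + Y)) - 20/Y = Y*(42 + Y) - 20/Y = -20/Y + Y*(42 + Y))
1377*b(-2) = 1377*((-20 + (-2)²*(42 - 2))/(-2)) = 1377*(-(-20 + 4*40)/2) = 1377*(-(-20 + 160)/2) = 1377*(-½*140) = 1377*(-70) = -96390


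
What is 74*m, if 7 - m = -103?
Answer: 8140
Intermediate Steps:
m = 110 (m = 7 - 1*(-103) = 7 + 103 = 110)
74*m = 74*110 = 8140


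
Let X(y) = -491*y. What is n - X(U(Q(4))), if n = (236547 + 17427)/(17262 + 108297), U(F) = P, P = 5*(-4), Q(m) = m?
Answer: -58701686/5979 ≈ -9818.0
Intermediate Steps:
P = -20
U(F) = -20
n = 12094/5979 (n = 253974/125559 = 253974*(1/125559) = 12094/5979 ≈ 2.0227)
n - X(U(Q(4))) = 12094/5979 - (-491)*(-20) = 12094/5979 - 1*9820 = 12094/5979 - 9820 = -58701686/5979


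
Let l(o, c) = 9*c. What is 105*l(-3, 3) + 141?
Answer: 2976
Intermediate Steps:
105*l(-3, 3) + 141 = 105*(9*3) + 141 = 105*27 + 141 = 2835 + 141 = 2976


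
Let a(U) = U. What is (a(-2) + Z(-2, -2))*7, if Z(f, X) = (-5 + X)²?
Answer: 329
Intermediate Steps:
(a(-2) + Z(-2, -2))*7 = (-2 + (-5 - 2)²)*7 = (-2 + (-7)²)*7 = (-2 + 49)*7 = 47*7 = 329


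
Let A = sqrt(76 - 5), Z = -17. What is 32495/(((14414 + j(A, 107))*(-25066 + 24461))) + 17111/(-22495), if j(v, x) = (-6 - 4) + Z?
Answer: -2721225982/3559991215 ≈ -0.76439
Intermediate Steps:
A = sqrt(71) ≈ 8.4261
j(v, x) = -27 (j(v, x) = (-6 - 4) - 17 = -10 - 17 = -27)
32495/(((14414 + j(A, 107))*(-25066 + 24461))) + 17111/(-22495) = 32495/(((14414 - 27)*(-25066 + 24461))) + 17111/(-22495) = 32495/((14387*(-605))) + 17111*(-1/22495) = 32495/(-8704135) - 17111/22495 = 32495*(-1/8704135) - 17111/22495 = -6499/1740827 - 17111/22495 = -2721225982/3559991215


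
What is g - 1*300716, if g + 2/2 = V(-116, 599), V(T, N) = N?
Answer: -300118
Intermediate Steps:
g = 598 (g = -1 + 599 = 598)
g - 1*300716 = 598 - 1*300716 = 598 - 300716 = -300118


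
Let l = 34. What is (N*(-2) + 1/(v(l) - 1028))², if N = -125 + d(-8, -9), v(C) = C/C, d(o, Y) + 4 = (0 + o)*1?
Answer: 79184271609/1054729 ≈ 75076.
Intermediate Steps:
d(o, Y) = -4 + o (d(o, Y) = -4 + (0 + o)*1 = -4 + o*1 = -4 + o)
v(C) = 1
N = -137 (N = -125 + (-4 - 8) = -125 - 12 = -137)
(N*(-2) + 1/(v(l) - 1028))² = (-137*(-2) + 1/(1 - 1028))² = (274 + 1/(-1027))² = (274 - 1/1027)² = (281397/1027)² = 79184271609/1054729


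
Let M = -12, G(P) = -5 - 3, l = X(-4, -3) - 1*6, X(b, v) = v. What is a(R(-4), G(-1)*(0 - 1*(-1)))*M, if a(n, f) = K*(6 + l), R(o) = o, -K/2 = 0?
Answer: 0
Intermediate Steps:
l = -9 (l = -3 - 1*6 = -3 - 6 = -9)
G(P) = -8
K = 0 (K = -2*0 = 0)
a(n, f) = 0 (a(n, f) = 0*(6 - 9) = 0*(-3) = 0)
a(R(-4), G(-1)*(0 - 1*(-1)))*M = 0*(-12) = 0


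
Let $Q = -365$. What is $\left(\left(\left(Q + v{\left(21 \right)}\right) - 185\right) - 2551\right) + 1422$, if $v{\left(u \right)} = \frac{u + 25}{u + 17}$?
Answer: $- \frac{31878}{19} \approx -1677.8$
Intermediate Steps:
$v{\left(u \right)} = \frac{25 + u}{17 + u}$
$\left(\left(\left(Q + v{\left(21 \right)}\right) - 185\right) - 2551\right) + 1422 = \left(\left(\left(-365 + \frac{25 + 21}{17 + 21}\right) - 185\right) - 2551\right) + 1422 = \left(\left(\left(-365 + \frac{1}{38} \cdot 46\right) - 185\right) - 2551\right) + 1422 = \left(\left(\left(-365 + \frac{23}{19}\right) - 185\right) - 2551\right) + 1422 = \left(\left(- \frac{6912}{19} - 185\right) - 2551\right) + 1422 = \left(- \frac{10427}{19} - 2551\right) + 1422 = - \frac{58896}{19} + 1422 = - \frac{31878}{19}$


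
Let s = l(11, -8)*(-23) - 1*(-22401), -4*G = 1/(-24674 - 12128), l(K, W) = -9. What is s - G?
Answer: 3328078463/147208 ≈ 22608.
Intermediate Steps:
G = 1/147208 (G = -1/(4*(-24674 - 12128)) = -¼/(-36802) = -¼*(-1/36802) = 1/147208 ≈ 6.7931e-6)
s = 22608 (s = -9*(-23) - 1*(-22401) = 207 + 22401 = 22608)
s - G = 22608 - 1*1/147208 = 22608 - 1/147208 = 3328078463/147208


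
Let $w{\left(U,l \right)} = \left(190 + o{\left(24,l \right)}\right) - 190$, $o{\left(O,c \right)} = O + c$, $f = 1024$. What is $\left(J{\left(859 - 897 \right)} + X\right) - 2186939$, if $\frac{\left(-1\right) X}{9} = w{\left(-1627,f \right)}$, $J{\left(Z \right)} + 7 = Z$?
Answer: $-2196416$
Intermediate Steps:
$J{\left(Z \right)} = -7 + Z$
$w{\left(U,l \right)} = 24 + l$ ($w{\left(U,l \right)} = \left(190 + \left(24 + l\right)\right) - 190 = \left(214 + l\right) - 190 = 24 + l$)
$X = -9432$ ($X = - 9 \left(24 + 1024\right) = \left(-9\right) 1048 = -9432$)
$\left(J{\left(859 - 897 \right)} + X\right) - 2186939 = \left(\left(-7 + \left(859 - 897\right)\right) - 9432\right) - 2186939 = \left(\left(-7 - 38\right) - 9432\right) - 2186939 = \left(-45 - 9432\right) - 2186939 = -9477 - 2186939 = -2196416$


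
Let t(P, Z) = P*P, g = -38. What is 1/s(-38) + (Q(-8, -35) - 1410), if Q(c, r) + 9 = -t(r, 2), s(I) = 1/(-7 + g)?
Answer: -2689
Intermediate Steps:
t(P, Z) = P²
s(I) = -1/45 (s(I) = 1/(-7 - 38) = 1/(-45) = -1/45)
Q(c, r) = -9 - r²
1/s(-38) + (Q(-8, -35) - 1410) = 1/(-1/45) + ((-9 - 1*(-35)²) - 1410) = -45 + ((-9 - 1*1225) - 1410) = -45 + ((-9 - 1225) - 1410) = -45 + (-1234 - 1410) = -45 - 2644 = -2689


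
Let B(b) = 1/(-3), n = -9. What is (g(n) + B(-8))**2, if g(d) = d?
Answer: 784/9 ≈ 87.111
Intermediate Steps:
B(b) = -1/3
(g(n) + B(-8))**2 = (-9 - 1/3)**2 = (-28/3)**2 = 784/9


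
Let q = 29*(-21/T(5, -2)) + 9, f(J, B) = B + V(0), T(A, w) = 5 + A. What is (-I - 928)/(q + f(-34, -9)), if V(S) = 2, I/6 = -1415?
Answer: -3980/31 ≈ -128.39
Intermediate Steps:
I = -8490 (I = 6*(-1415) = -8490)
f(J, B) = 2 + B (f(J, B) = B + 2 = 2 + B)
q = -519/10 (q = 29*(-21/(5 + 5)) + 9 = 29*(-21/10) + 9 = -609/10 + 9 = -519/10 ≈ -51.900)
(-I - 928)/(q + f(-34, -9)) = (-1*(-8490) - 928)/(-519/10 + (2 - 9)) = (8490 - 928)/(-519/10 - 7) = 7562/(-589/10) = 7562*(-10/589) = -3980/31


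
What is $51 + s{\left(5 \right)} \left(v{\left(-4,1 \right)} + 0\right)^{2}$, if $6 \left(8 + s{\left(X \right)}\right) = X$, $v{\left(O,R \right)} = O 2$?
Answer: $- \frac{1223}{3} \approx -407.67$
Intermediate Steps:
$v{\left(O,R \right)} = 2 O$
$s{\left(X \right)} = -8 + \frac{X}{6}$
$51 + s{\left(5 \right)} \left(v{\left(-4,1 \right)} + 0\right)^{2} = 51 + \left(-8 + \frac{1}{6} \cdot 5\right) \left(2 \left(-4\right) + 0\right)^{2} = 51 + \left(-8 + \frac{5}{6}\right) \left(-8 + 0\right)^{2} = 51 - \frac{43 \left(-8\right)^{2}}{6} = 51 - \frac{1376}{3} = - \frac{1223}{3}$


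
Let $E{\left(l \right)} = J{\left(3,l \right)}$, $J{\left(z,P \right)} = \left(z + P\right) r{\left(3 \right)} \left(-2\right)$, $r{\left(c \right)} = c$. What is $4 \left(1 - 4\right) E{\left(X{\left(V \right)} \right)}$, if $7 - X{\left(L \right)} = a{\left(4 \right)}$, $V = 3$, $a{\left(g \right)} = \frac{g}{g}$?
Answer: $648$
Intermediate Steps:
$a{\left(g \right)} = 1$
$X{\left(L \right)} = 6$ ($X{\left(L \right)} = 7 - 1 = 6$)
$J{\left(z,P \right)} = - 6 P - 6 z$ ($J{\left(z,P \right)} = \left(z + P\right) 3 \left(-2\right) = \left(P + z\right) 3 \left(-2\right) = \left(3 P + 3 z\right) \left(-2\right) = - 6 P - 6 z$)
$E{\left(l \right)} = -18 - 6 l$ ($E{\left(l \right)} = - 6 l - 18 = -18 - 6 l$)
$4 \left(1 - 4\right) E{\left(X{\left(V \right)} \right)} = 4 \left(1 - 4\right) \left(-18 - 36\right) = 4 \left(-3\right) \left(-18 - 36\right) = \left(-12\right) \left(-54\right) = 648$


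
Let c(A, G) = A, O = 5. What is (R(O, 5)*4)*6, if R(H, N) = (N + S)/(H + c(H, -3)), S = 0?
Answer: 12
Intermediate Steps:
R(H, N) = N/(2*H) (R(H, N) = (N + 0)/(H + H) = N/((2*H)) = N*(1/(2*H)) = N/(2*H))
(R(O, 5)*4)*6 = (((½)*5/5)*4)*6 = (((½)*5*(⅕))*4)*6 = ((½)*4)*6 = 2*6 = 12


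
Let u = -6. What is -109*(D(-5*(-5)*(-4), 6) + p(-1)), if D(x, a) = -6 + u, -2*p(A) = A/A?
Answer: 2725/2 ≈ 1362.5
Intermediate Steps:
p(A) = -½ (p(A) = -A/(2*A) = -½*1 = -½)
D(x, a) = -12 (D(x, a) = -6 - 6 = -12)
-109*(D(-5*(-5)*(-4), 6) + p(-1)) = -109*(-12 - ½) = -109*(-25/2) = 2725/2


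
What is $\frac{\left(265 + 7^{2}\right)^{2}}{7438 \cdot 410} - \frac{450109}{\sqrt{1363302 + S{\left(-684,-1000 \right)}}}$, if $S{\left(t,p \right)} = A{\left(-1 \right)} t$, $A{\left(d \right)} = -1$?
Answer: $\frac{24649}{762395} - \frac{15521 \sqrt{151554}}{15678} \approx -385.37$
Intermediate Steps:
$S{\left(t,p \right)} = - t$
$\frac{\left(265 + 7^{2}\right)^{2}}{7438 \cdot 410} - \frac{450109}{\sqrt{1363302 + S{\left(-684,-1000 \right)}}} = \frac{\left(265 + 7^{2}\right)^{2}}{7438 \cdot 410} - \frac{450109}{\sqrt{1363302 - -684}} = \frac{\left(265 + 49\right)^{2}}{3049580} - \frac{450109}{\sqrt{1363302 + 684}} = 314^{2} \cdot \frac{1}{3049580} - \frac{450109}{\sqrt{1363986}} = 98596 \cdot \frac{1}{3049580} - \frac{450109}{3 \sqrt{151554}} = \frac{24649}{762395} - 450109 \frac{\sqrt{151554}}{454662} = \frac{24649}{762395} - \frac{15521 \sqrt{151554}}{15678}$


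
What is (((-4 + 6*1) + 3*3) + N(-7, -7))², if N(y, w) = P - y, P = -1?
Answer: 289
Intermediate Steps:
N(y, w) = -1 - y
(((-4 + 6*1) + 3*3) + N(-7, -7))² = (((-4 + 6*1) + 3*3) + (-1 - 1*(-7)))² = (((-4 + 6) + 9) + (-1 + 7))² = ((2 + 9) + 6)² = (11 + 6)² = 17² = 289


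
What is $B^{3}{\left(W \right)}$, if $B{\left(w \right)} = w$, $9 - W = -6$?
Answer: $3375$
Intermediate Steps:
$W = 15$ ($W = 9 - -6 = 9 + 6 = 15$)
$B^{3}{\left(W \right)} = 15^{3} = 3375$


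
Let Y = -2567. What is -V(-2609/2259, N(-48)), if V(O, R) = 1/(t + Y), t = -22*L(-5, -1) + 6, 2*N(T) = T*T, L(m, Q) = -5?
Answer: 1/2451 ≈ 0.00040800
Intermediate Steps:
N(T) = T²/2 (N(T) = (T*T)/2 = T²/2)
t = 116 (t = -22*(-5) + 6 = 110 + 6 = 116)
V(O, R) = -1/2451 (V(O, R) = 1/(116 - 2567) = 1/(-2451) = -1/2451)
-V(-2609/2259, N(-48)) = -1*(-1/2451) = 1/2451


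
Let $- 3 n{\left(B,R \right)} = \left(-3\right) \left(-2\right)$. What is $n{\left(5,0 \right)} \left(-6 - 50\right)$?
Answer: $112$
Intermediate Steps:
$n{\left(B,R \right)} = -2$ ($n{\left(B,R \right)} = - \frac{\left(-3\right) \left(-2\right)}{3} = \left(- \frac{1}{3}\right) 6 = -2$)
$n{\left(5,0 \right)} \left(-6 - 50\right) = - 2 \left(-6 - 50\right) = \left(-2\right) \left(-56\right) = 112$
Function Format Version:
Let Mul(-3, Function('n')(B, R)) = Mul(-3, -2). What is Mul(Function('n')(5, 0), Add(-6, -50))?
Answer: 112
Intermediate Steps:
Function('n')(B, R) = -2 (Function('n')(B, R) = Mul(Rational(-1, 3), Mul(-3, -2)) = Mul(Rational(-1, 3), 6) = -2)
Mul(Function('n')(5, 0), Add(-6, -50)) = Mul(-2, Add(-6, -50)) = Mul(-2, -56) = 112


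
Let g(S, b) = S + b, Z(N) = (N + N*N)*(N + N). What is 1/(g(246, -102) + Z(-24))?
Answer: -1/26352 ≈ -3.7948e-5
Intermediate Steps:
Z(N) = 2*N*(N + N²) (Z(N) = (N + N²)*(2*N) = 2*N*(N + N²))
1/(g(246, -102) + Z(-24)) = 1/((246 - 102) + 2*(-24)²*(1 - 24)) = 1/(144 + 2*576*(-23)) = 1/(144 - 26496) = 1/(-26352) = -1/26352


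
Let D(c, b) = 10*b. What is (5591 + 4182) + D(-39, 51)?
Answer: 10283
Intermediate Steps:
(5591 + 4182) + D(-39, 51) = (5591 + 4182) + 10*51 = 9773 + 510 = 10283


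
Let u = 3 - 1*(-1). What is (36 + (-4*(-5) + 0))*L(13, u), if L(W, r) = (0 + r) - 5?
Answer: -56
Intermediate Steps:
u = 4 (u = 3 + 1 = 4)
L(W, r) = -5 + r (L(W, r) = r - 5 = -5 + r)
(36 + (-4*(-5) + 0))*L(13, u) = (36 + (-4*(-5) + 0))*(-5 + 4) = (36 + (20 + 0))*(-1) = (36 + 20)*(-1) = 56*(-1) = -56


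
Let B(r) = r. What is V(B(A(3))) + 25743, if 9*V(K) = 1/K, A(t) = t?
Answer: 695062/27 ≈ 25743.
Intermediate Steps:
V(K) = 1/(9*K)
V(B(A(3))) + 25743 = (⅑)/3 + 25743 = (⅑)*(⅓) + 25743 = 1/27 + 25743 = 695062/27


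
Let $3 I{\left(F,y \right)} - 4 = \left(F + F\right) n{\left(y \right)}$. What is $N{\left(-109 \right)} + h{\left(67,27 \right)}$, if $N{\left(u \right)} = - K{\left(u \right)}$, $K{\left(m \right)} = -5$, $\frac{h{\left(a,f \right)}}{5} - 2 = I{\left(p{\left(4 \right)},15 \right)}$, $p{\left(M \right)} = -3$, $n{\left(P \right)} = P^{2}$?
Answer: $- \frac{6685}{3} \approx -2228.3$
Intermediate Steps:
$I{\left(F,y \right)} = \frac{4}{3} + \frac{2 F y^{2}}{3}$ ($I{\left(F,y \right)} = \frac{4}{3} + \frac{\left(F + F\right) y^{2}}{3} = \frac{4}{3} + \frac{2 F y^{2}}{3}$)
$h{\left(a,f \right)} = - \frac{6700}{3}$ ($h{\left(a,f \right)} = 10 + 5 \left(\frac{4}{3} + \frac{2}{3} \left(-3\right) 15^{2}\right) = 10 + 5 \left(\frac{4}{3} + \frac{2}{3} \left(-3\right) 225\right) = 10 + 5 \left(\frac{4}{3} - 450\right) = 10 + 5 \left(- \frac{1346}{3}\right) = 10 - \frac{6730}{3} = - \frac{6700}{3}$)
$N{\left(u \right)} = 5$ ($N{\left(u \right)} = \left(-1\right) \left(-5\right) = 5$)
$N{\left(-109 \right)} + h{\left(67,27 \right)} = 5 - \frac{6700}{3} = - \frac{6685}{3}$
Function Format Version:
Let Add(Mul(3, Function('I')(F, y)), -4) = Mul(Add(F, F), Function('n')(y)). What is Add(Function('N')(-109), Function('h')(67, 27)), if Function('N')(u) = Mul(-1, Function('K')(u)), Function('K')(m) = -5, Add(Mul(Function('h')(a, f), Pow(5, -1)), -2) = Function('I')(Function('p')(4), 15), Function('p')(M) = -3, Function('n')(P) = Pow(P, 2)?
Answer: Rational(-6685, 3) ≈ -2228.3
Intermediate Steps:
Function('I')(F, y) = Add(Rational(4, 3), Mul(Rational(2, 3), F, Pow(y, 2))) (Function('I')(F, y) = Add(Rational(4, 3), Mul(Rational(1, 3), Mul(Add(F, F), Pow(y, 2)))) = Add(Rational(4, 3), Mul(Rational(1, 3), Mul(Mul(2, F), Pow(y, 2)))) = Add(Rational(4, 3), Mul(Rational(1, 3), Mul(2, F, Pow(y, 2)))) = Add(Rational(4, 3), Mul(Rational(2, 3), F, Pow(y, 2))))
Function('h')(a, f) = Rational(-6700, 3) (Function('h')(a, f) = Add(10, Mul(5, Add(Rational(4, 3), Mul(Rational(2, 3), -3, Pow(15, 2))))) = Add(10, Mul(5, Add(Rational(4, 3), Mul(Rational(2, 3), -3, 225)))) = Add(10, Mul(5, Add(Rational(4, 3), -450))) = Add(10, Mul(5, Rational(-1346, 3))) = Add(10, Rational(-6730, 3)) = Rational(-6700, 3))
Function('N')(u) = 5 (Function('N')(u) = Mul(-1, -5) = 5)
Add(Function('N')(-109), Function('h')(67, 27)) = Add(5, Rational(-6700, 3)) = Rational(-6685, 3)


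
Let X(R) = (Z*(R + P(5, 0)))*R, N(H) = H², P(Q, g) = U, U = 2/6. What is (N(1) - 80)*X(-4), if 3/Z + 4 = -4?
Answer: 869/2 ≈ 434.50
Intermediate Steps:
Z = -3/8 (Z = 3/(-4 - 4) = 3/(-8) = 3*(-⅛) = -3/8 ≈ -0.37500)
U = ⅓ (U = 2*(⅙) = ⅓ ≈ 0.33333)
P(Q, g) = ⅓
X(R) = R*(-⅛ - 3*R/8) (X(R) = (-3*(R + ⅓)/8)*R = (-3*(⅓ + R)/8)*R = (-⅛ - 3*R/8)*R = R*(-⅛ - 3*R/8))
(N(1) - 80)*X(-4) = (1² - 80)*(-⅛*(-4)*(1 + 3*(-4))) = (1 - 80)*(-⅛*(-4)*(1 - 12)) = -(-79)*(-4)*(-11)/8 = -79*(-11/2) = 869/2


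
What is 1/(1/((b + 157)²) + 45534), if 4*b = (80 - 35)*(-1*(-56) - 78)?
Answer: 32761/1491739378 ≈ 2.1962e-5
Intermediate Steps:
b = -495/2 (b = ((80 - 35)*(-1*(-56) - 78))/4 = (45*(56 - 78))/4 = (45*(-22))/4 = (¼)*(-990) = -495/2 ≈ -247.50)
1/(1/((b + 157)²) + 45534) = 1/(1/((-495/2 + 157)²) + 45534) = 1/(1/((-181/2)²) + 45534) = 1/(1/(32761/4) + 45534) = 1/(4/32761 + 45534) = 1/(1491739378/32761) = 32761/1491739378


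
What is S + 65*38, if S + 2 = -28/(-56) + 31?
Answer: 4999/2 ≈ 2499.5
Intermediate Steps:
S = 59/2 (S = -2 + (-28/(-56) + 31) = -2 + (-28*(-1/56) + 31) = -2 + (½ + 31) = -2 + 63/2 = 59/2 ≈ 29.500)
S + 65*38 = 59/2 + 65*38 = 59/2 + 2470 = 4999/2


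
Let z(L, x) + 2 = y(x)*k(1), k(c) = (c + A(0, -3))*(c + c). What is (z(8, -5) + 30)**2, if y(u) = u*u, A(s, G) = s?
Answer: 6084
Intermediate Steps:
k(c) = 2*c**2 (k(c) = (c + 0)*(c + c) = c*(2*c) = 2*c**2)
y(u) = u**2
z(L, x) = -2 + 2*x**2 (z(L, x) = -2 + x**2*(2*1**2) = -2 + x**2*(2*1) = -2 + x**2*2 = -2 + 2*x**2)
(z(8, -5) + 30)**2 = ((-2 + 2*(-5)**2) + 30)**2 = ((-2 + 2*25) + 30)**2 = ((-2 + 50) + 30)**2 = (48 + 30)**2 = 78**2 = 6084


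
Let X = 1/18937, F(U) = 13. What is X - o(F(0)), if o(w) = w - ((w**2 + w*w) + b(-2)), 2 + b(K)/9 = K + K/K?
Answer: 5643227/18937 ≈ 298.00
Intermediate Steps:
b(K) = -9 + 9*K (b(K) = -18 + 9*(K + K/K) = -18 + 9*(K + 1) = -18 + 9*(1 + K) = -18 + (9 + 9*K) = -9 + 9*K)
X = 1/18937 ≈ 5.2807e-5
o(w) = 27 + w - 2*w**2 (o(w) = w - ((w**2 + w*w) + (-9 + 9*(-2))) = w - ((w**2 + w**2) + (-9 - 18)) = w - (2*w**2 - 27) = w - (-27 + 2*w**2) = w + (27 - 2*w**2) = 27 + w - 2*w**2)
X - o(F(0)) = 1/18937 - (27 + 13 - 2*13**2) = 1/18937 - (27 + 13 - 2*169) = 1/18937 - (27 + 13 - 338) = 1/18937 - 1*(-298) = 1/18937 + 298 = 5643227/18937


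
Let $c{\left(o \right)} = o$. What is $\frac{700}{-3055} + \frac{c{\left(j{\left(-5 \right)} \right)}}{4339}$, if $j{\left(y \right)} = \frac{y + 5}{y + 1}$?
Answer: $- \frac{140}{611} \approx -0.22913$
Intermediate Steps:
$j{\left(y \right)} = \frac{5 + y}{1 + y}$
$\frac{700}{-3055} + \frac{c{\left(j{\left(-5 \right)} \right)}}{4339} = \frac{700}{-3055} + \frac{\frac{1}{1 - 5} \left(5 - 5\right)}{4339} = 700 \left(- \frac{1}{3055}\right) + \frac{1}{-4} \cdot 0 \cdot \frac{1}{4339} = - \frac{140}{611} + \left(- \frac{1}{4}\right) 0 \cdot \frac{1}{4339} = - \frac{140}{611} + 0 \cdot \frac{1}{4339} = - \frac{140}{611} + 0 = - \frac{140}{611}$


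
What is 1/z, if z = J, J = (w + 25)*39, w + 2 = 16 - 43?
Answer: -1/156 ≈ -0.0064103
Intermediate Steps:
w = -29 (w = -2 + (16 - 43) = -2 - 27 = -29)
J = -156 (J = (-29 + 25)*39 = -4*39 = -156)
z = -156
1/z = 1/(-156) = -1/156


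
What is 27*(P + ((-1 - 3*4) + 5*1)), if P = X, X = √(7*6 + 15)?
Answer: -216 + 27*√57 ≈ -12.154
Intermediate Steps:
X = √57 (X = √(42 + 15) = √57 ≈ 7.5498)
P = √57 ≈ 7.5498
27*(P + ((-1 - 3*4) + 5*1)) = 27*(√57 + ((-1 - 3*4) + 5*1)) = 27*(√57 + ((-1 - 12) + 5)) = 27*(√57 + (-13 + 5)) = 27*(√57 - 8) = 27*(-8 + √57) = -216 + 27*√57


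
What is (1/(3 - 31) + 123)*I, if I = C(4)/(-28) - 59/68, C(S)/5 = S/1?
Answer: -2592579/13328 ≈ -194.52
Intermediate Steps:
C(S) = 5*S (C(S) = 5*(S/1) = 5*(S*1) = 5*S)
I = -753/476 (I = (5*4)/(-28) - 59/68 = 20*(-1/28) - 59*1/68 = -5/7 - 59/68 = -753/476 ≈ -1.5819)
(1/(3 - 31) + 123)*I = (1/(3 - 31) + 123)*(-753/476) = (1/(-28) + 123)*(-753/476) = (-1/28 + 123)*(-753/476) = (3443/28)*(-753/476) = -2592579/13328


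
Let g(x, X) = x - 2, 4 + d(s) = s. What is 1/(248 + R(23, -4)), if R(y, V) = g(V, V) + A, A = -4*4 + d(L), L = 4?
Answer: 1/226 ≈ 0.0044248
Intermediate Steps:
d(s) = -4 + s
g(x, X) = -2 + x
A = -16 (A = -4*4 + (-4 + 4) = -16 + 0 = -16)
R(y, V) = -18 + V (R(y, V) = (-2 + V) - 16 = -18 + V)
1/(248 + R(23, -4)) = 1/(248 + (-18 - 4)) = 1/(248 - 22) = 1/226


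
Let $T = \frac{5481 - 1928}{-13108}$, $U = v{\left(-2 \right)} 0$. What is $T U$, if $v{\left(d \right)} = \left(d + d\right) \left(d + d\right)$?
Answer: $0$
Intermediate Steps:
$v{\left(d \right)} = 4 d^{2}$ ($v{\left(d \right)} = 2 d 2 d = 4 d^{2}$)
$U = 0$ ($U = 4 \left(-2\right)^{2} \cdot 0 = 4 \cdot 4 \cdot 0 = 16 \cdot 0 = 0$)
$T = - \frac{3553}{13108}$ ($T = \left(5481 - 1928\right) \left(- \frac{1}{13108}\right) = 3553 \left(- \frac{1}{13108}\right) = - \frac{3553}{13108} \approx -0.27106$)
$T U = \left(- \frac{3553}{13108}\right) 0 = 0$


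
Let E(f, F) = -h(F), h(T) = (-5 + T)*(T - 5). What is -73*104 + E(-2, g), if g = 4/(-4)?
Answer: -7628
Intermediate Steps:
h(T) = (-5 + T)² (h(T) = (-5 + T)*(-5 + T) = (-5 + T)²)
g = -1 (g = 4*(-¼) = -1)
E(f, F) = -(-5 + F)²
-73*104 + E(-2, g) = -73*104 - (-5 - 1)² = -7592 - 1*(-6)² = -7592 - 1*36 = -7592 - 36 = -7628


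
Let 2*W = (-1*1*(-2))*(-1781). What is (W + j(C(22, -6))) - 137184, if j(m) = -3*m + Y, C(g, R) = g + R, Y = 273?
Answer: -138740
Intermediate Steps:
W = -1781 (W = ((-1*1*(-2))*(-1781))/2 = (-1*(-2)*(-1781))/2 = (2*(-1781))/2 = (½)*(-3562) = -1781)
C(g, R) = R + g
j(m) = 273 - 3*m (j(m) = -3*m + 273 = 273 - 3*m)
(W + j(C(22, -6))) - 137184 = (-1781 + (273 - 3*(-6 + 22))) - 137184 = (-1781 + (273 - 3*16)) - 137184 = (-1781 + (273 - 48)) - 137184 = (-1781 + 225) - 137184 = -1556 - 137184 = -138740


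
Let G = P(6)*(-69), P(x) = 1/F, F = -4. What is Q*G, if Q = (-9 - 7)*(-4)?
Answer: 1104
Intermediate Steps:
Q = 64 (Q = -16*(-4) = 64)
P(x) = -1/4 (P(x) = 1/(-4) = -1/4)
G = 69/4 (G = -1/4*(-69) = 69/4 ≈ 17.250)
Q*G = 64*(69/4) = 1104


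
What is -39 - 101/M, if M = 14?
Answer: -647/14 ≈ -46.214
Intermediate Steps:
-39 - 101/M = -39 - 101/14 = -647/14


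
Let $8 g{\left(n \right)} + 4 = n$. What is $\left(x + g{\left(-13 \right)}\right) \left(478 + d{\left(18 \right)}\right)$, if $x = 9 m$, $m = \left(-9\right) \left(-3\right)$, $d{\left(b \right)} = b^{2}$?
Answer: $\frac{772727}{4} \approx 1.9318 \cdot 10^{5}$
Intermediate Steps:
$g{\left(n \right)} = - \frac{1}{2} + \frac{n}{8}$
$m = 27$
$x = 243$ ($x = 9 \cdot 27 = 243$)
$\left(x + g{\left(-13 \right)}\right) \left(478 + d{\left(18 \right)}\right) = \left(243 + \left(- \frac{1}{2} + \frac{1}{8} \left(-13\right)\right)\right) \left(478 + 18^{2}\right) = \left(243 - \frac{17}{8}\right) \left(478 + 324\right) = \left(243 - \frac{17}{8}\right) 802 = \frac{1927}{8} \cdot 802 = \frac{772727}{4}$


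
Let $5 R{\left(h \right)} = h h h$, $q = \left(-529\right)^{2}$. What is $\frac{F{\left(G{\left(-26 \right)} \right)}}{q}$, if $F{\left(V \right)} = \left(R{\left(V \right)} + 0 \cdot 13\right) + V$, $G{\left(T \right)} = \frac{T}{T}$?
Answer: $\frac{6}{1399205} \approx 4.2882 \cdot 10^{-6}$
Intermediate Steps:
$q = 279841$
$R{\left(h \right)} = \frac{h^{3}}{5}$ ($R{\left(h \right)} = \frac{h h h}{5} = \frac{h^{2} h}{5} = \frac{h^{3}}{5}$)
$G{\left(T \right)} = 1$
$F{\left(V \right)} = V + \frac{V^{3}}{5}$ ($F{\left(V \right)} = \left(\frac{V^{3}}{5} + 0 \cdot 13\right) + V = \left(\frac{V^{3}}{5} + 0\right) + V = \frac{V^{3}}{5} + V = V + \frac{V^{3}}{5}$)
$\frac{F{\left(G{\left(-26 \right)} \right)}}{q} = \frac{1 + \frac{1^{3}}{5}}{279841} = \left(1 + \frac{1}{5} \cdot 1\right) \frac{1}{279841} = \left(1 + \frac{1}{5}\right) \frac{1}{279841} = \frac{6}{5} \cdot \frac{1}{279841} = \frac{6}{1399205}$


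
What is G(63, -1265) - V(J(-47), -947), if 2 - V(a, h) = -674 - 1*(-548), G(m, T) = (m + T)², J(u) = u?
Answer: 1444676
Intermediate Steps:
G(m, T) = (T + m)²
V(a, h) = 128 (V(a, h) = 2 - (-674 - 1*(-548)) = 2 - (-674 + 548) = 2 - 1*(-126) = 2 + 126 = 128)
G(63, -1265) - V(J(-47), -947) = (-1265 + 63)² - 1*128 = (-1202)² - 128 = 1444804 - 128 = 1444676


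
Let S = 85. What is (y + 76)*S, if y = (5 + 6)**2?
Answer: 16745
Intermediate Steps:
y = 121 (y = 11**2 = 121)
(y + 76)*S = (121 + 76)*85 = 197*85 = 16745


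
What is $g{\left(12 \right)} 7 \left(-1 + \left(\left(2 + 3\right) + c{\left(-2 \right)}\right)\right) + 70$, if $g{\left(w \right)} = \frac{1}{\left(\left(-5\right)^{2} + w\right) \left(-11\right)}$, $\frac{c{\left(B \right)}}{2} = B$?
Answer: $70$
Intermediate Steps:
$c{\left(B \right)} = 2 B$
$g{\left(w \right)} = - \frac{1}{11 \left(25 + w\right)}$ ($g{\left(w \right)} = \frac{1}{25 + w} \left(- \frac{1}{11}\right) = - \frac{1}{11 \left(25 + w\right)}$)
$g{\left(12 \right)} 7 \left(-1 + \left(\left(2 + 3\right) + c{\left(-2 \right)}\right)\right) + 70 = - \frac{1}{275 + 11 \cdot 12} \cdot 7 \left(-1 + \left(\left(2 + 3\right) + 2 \left(-2\right)\right)\right) + 70 = - \frac{1}{275 + 132} \cdot 7 \left(-1 + \left(5 - 4\right)\right) + 70 = - \frac{1}{407} \cdot 7 \left(-1 + 1\right) + 70 = \left(-1\right) \frac{1}{407} \cdot 7 \cdot 0 + 70 = \left(- \frac{1}{407}\right) 0 + 70 = 0 + 70 = 70$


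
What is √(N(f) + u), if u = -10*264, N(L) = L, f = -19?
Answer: I*√2659 ≈ 51.565*I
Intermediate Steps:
u = -2640
√(N(f) + u) = √(-19 - 2640) = √(-2659) = I*√2659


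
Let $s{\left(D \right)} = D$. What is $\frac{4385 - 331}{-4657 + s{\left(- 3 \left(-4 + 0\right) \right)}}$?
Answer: $- \frac{4054}{4645} \approx -0.87277$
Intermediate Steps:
$\frac{4385 - 331}{-4657 + s{\left(- 3 \left(-4 + 0\right) \right)}} = \frac{4385 - 331}{-4657 - 3 \left(-4 + 0\right)} = \frac{4054}{-4657 - -12} = \frac{4054}{-4657 + 12} = \frac{4054}{-4645} = 4054 \left(- \frac{1}{4645}\right) = - \frac{4054}{4645}$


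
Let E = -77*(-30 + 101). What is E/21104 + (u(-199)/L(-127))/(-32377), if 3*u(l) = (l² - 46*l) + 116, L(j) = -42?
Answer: -10635631925/43046905104 ≈ -0.24707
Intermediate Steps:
E = -5467 (E = -77*71 = -5467)
u(l) = 116/3 - 46*l/3 + l²/3 (u(l) = ((l² - 46*l) + 116)/3 = (116 + l² - 46*l)/3 = 116/3 - 46*l/3 + l²/3)
E/21104 + (u(-199)/L(-127))/(-32377) = -5467/21104 + ((116/3 - 46/3*(-199) + (⅓)*(-199)²)/(-42))/(-32377) = -5467*1/21104 + ((116/3 + 9154/3 + (⅓)*39601)*(-1/42))*(-1/32377) = -5467/21104 + ((116/3 + 9154/3 + 39601/3)*(-1/42))*(-1/32377) = -5467/21104 + ((48871/3)*(-1/42))*(-1/32377) = -5467/21104 - 48871/126*(-1/32377) = -5467/21104 + 48871/4079502 = -10635631925/43046905104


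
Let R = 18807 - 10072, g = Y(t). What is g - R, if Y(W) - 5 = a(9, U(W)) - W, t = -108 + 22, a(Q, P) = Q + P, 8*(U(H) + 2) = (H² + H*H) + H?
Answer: -27195/4 ≈ -6798.8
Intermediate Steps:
U(H) = -2 + H²/4 + H/8 (U(H) = -2 + ((H² + H*H) + H)/8 = -2 + ((H² + H²) + H)/8 = -2 + (2*H² + H)/8 = -2 + (H + 2*H²)/8 = -2 + (H²/4 + H/8) = -2 + H²/4 + H/8)
a(Q, P) = P + Q
t = -86
Y(W) = 12 - 7*W/8 + W²/4 (Y(W) = 5 + (((-2 + W²/4 + W/8) + 9) - W) = 5 + ((7 + W²/4 + W/8) - W) = 5 + (7 - 7*W/8 + W²/4) = 12 - 7*W/8 + W²/4)
g = 7745/4 (g = 12 - 7/8*(-86) + (¼)*(-86)² = 12 + 301/4 + (¼)*7396 = 12 + 301/4 + 1849 = 7745/4 ≈ 1936.3)
R = 8735
g - R = 7745/4 - 1*8735 = 7745/4 - 8735 = -27195/4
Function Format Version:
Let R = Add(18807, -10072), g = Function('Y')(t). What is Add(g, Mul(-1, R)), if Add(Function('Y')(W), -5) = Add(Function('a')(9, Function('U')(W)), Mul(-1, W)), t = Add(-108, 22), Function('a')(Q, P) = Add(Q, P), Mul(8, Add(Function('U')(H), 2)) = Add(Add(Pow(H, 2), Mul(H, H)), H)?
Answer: Rational(-27195, 4) ≈ -6798.8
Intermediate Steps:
Function('U')(H) = Add(-2, Mul(Rational(1, 4), Pow(H, 2)), Mul(Rational(1, 8), H)) (Function('U')(H) = Add(-2, Mul(Rational(1, 8), Add(Add(Pow(H, 2), Mul(H, H)), H))) = Add(-2, Mul(Rational(1, 8), Add(Add(Pow(H, 2), Pow(H, 2)), H))) = Add(-2, Mul(Rational(1, 8), Add(Mul(2, Pow(H, 2)), H))) = Add(-2, Mul(Rational(1, 8), Add(H, Mul(2, Pow(H, 2))))) = Add(-2, Add(Mul(Rational(1, 4), Pow(H, 2)), Mul(Rational(1, 8), H))) = Add(-2, Mul(Rational(1, 4), Pow(H, 2)), Mul(Rational(1, 8), H)))
Function('a')(Q, P) = Add(P, Q)
t = -86
Function('Y')(W) = Add(12, Mul(Rational(-7, 8), W), Mul(Rational(1, 4), Pow(W, 2))) (Function('Y')(W) = Add(5, Add(Add(Add(-2, Mul(Rational(1, 4), Pow(W, 2)), Mul(Rational(1, 8), W)), 9), Mul(-1, W))) = Add(5, Add(Add(7, Mul(Rational(1, 4), Pow(W, 2)), Mul(Rational(1, 8), W)), Mul(-1, W))) = Add(5, Add(7, Mul(Rational(-7, 8), W), Mul(Rational(1, 4), Pow(W, 2)))) = Add(12, Mul(Rational(-7, 8), W), Mul(Rational(1, 4), Pow(W, 2))))
g = Rational(7745, 4) (g = Add(12, Mul(Rational(-7, 8), -86), Mul(Rational(1, 4), Pow(-86, 2))) = Add(12, Rational(301, 4), Mul(Rational(1, 4), 7396)) = Add(12, Rational(301, 4), 1849) = Rational(7745, 4) ≈ 1936.3)
R = 8735
Add(g, Mul(-1, R)) = Add(Rational(7745, 4), Mul(-1, 8735)) = Add(Rational(7745, 4), -8735) = Rational(-27195, 4)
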